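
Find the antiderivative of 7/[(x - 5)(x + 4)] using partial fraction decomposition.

Decompose: 7/[(x - 5)(x + 4)] = (7/9)/(x - 5) - (7/9)/(x + 4). Integrate each term: (7/9) ln|(x - 5)| - (7/9) ln|(x + 4)| + C


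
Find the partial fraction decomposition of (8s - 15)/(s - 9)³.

(8s - 15) = α(s - 9)² + β(s - 9) + γ. At s = 9: γ = 8·9 - 15 = 57. Coefficients: α = 0, β = 8
Result: 8/(s - 9)² + 57/(s - 9)³


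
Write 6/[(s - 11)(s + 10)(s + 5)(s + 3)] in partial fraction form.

Using Heaviside cover-up: (1/784)/(s - 11) - (2/245)/(s + 10) + (3/80)/(s + 5) - (3/98)/(s + 3)


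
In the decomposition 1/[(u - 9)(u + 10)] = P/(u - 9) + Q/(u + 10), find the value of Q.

Cover-up at u = -10: Q = 1/(-10 - 9) = -1/19


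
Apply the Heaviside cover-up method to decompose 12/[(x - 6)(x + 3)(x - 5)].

Cover (x - 6), x=6: α = 12/[(6 + 3)(6 - 5)] = 4/3. Cover (x + 3), x=-3: β = 12/[(-3 - 6)(-3 - 5)] = 1/6. Cover (x - 5), x=5: γ = 12/[(5 - 6)(5 + 3)] = -3/2.
Result: (4/3)/(x - 6) + (1/6)/(x + 3) - (3/2)/(x - 5)


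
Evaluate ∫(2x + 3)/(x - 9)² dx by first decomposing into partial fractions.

Decompose: α = 2, β = 2·9 + 3 = 21, so (2x + 3)/(x - 9)² = 2/(x - 9) + 21/(x - 9)². Integrate: ∫ α/(x - 9) dx = 2 ln|(x - 9)|; ∫ β/(x - 9)² dx = -21/(x - 9). Sum: 2 ln|(x - 9)| - 21/(x - 9) + C


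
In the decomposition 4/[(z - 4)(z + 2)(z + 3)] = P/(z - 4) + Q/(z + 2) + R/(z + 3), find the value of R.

Cover-up at z = -3: R = 4/[(-3 - 4)(-3 + 2)] = 4/[(-7)(-1)] = 4/7


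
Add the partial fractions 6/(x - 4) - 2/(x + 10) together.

Common denominator (x - 4)(x + 10). Numerator: 6(x + 10) - 2(x - 4) = (6x + 60) - (2x - 8) = 4x + 68
Result: (4x + 68)/[(x - 4)(x + 10)]


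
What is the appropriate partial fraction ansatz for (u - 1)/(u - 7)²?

Repeated linear factor: α/(u - 7) + β/(u - 7)²


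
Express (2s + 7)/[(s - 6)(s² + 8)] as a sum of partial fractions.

At s=6: A = (2·6 + 7)/(6² + 8) = 19/44. B = -A = -19/44, C = 2 - 6·A = -13/22
Result: (19/44)/(s - 6) - ((19/44)s + 13/22)/(s² + 8)


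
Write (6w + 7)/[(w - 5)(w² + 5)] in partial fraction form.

At w=5: α = (6·5 + 7)/(5² + 5) = 37/30. β = -α = -37/30, γ = 6 - 5·α = -1/6
Result: (37/30)/(w - 5) - ((37/30)w + 1/6)/(w² + 5)


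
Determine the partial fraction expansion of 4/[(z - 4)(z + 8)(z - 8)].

Using cover-up method: α = -1/12, β = 1/48, γ = 1/16
Result: (-1/12)/(z - 4) + (1/48)/(z + 8) + (1/16)/(z - 8)


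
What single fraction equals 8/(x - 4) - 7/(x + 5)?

Common denominator (x - 4)(x + 5). Numerator: 8(x + 5) - 7(x - 4) = (8x + 40) - (7x - 28) = x + 68
Result: (x + 68)/[(x - 4)(x + 5)]


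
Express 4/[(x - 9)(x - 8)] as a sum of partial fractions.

4/(x - 9)(x - 8) = A/(x - 9) + B/(x - 8). A = 4/(9 - 8) = 4, B = 4/(8 - 9) = -4
Result: 4/(x - 9) - 4/(x - 8)


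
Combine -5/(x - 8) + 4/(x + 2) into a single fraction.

Common denominator (x - 8)(x + 2). Numerator: -5(x + 2) + 4(x - 8) = (-5x - 10) + (4x - 32) = -x - 42
Result: (-x - 42)/[(x - 8)(x + 2)]


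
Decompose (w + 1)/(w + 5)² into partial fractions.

(w + 1) = A(w + 5) + B. At w = -5: B = 1·(-5) + 1 = -4. Coeff of w: A = 1
Result: 1/(w + 5) - 4/(w + 5)²


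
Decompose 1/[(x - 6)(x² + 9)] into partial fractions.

Cover-up at x = 6: P = 1/(6² + 9) = 1/45. Then Q = -P = -1/45, R = -P·(0 + 6) = -2/15
Result: (1/45)/(x - 6) - ((1/45)x + 2/15)/(x² + 9)


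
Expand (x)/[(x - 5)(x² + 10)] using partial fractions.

At x=5: P = (1·5 + 0)/(5² + 10) = 1/7. Q = -P = -1/7, R = 1 - 5·P = 2/7
Result: (1/7)/(x - 5) - ((1/7)x - 2/7)/(x² + 10)


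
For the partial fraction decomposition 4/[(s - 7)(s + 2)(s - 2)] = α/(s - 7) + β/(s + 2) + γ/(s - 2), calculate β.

Cover-up at s = -2: β = 4/[(-2 - 7)(-2 - 2)] = 4/[(-9)(-4)] = 4/36 = 1/9


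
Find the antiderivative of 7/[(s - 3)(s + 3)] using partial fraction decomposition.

Decompose: 7/[(s - 3)(s + 3)] = (7/6)/(s - 3) - (7/6)/(s + 3). Integrate each term: (7/6) ln|(s - 3)| - (7/6) ln|(s + 3)| + C


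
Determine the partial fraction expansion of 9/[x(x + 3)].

9/x(x + 3) = A/x + B/(x + 3). A = 9/(0 + 3) = 3, B = 9/(-3 - 0) = -3
Result: 3/x - 3/(x + 3)


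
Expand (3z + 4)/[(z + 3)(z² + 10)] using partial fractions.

At z=-3: A = (3·(-3) + 4)/((-3)² + 10) = -5/19. B = -A = 5/19, C = 3 - (-3)·A = 42/19
Result: (-5/19)/(z + 3) + ((5/19)z + 42/19)/(z² + 10)


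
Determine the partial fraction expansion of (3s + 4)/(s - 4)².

(3s + 4) = P(s - 4) + Q. At s = 4: Q = 3·4 + 4 = 16. Coeff of s: P = 3
Result: 3/(s - 4) + 16/(s - 4)²


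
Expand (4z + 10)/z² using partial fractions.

(4z + 10) = Az + B. At z = 0: B = 4·0 + 10 = 10. Coeff of z: A = 4
Result: 4/z + 10/z²


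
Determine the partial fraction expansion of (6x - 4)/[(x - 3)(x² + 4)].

At x=3: P = (6·3 - 4)/(3² + 4) = 14/13. Q = -P = -14/13, R = 6 - 3·P = 36/13
Result: (14/13)/(x - 3) - ((14/13)x - 36/13)/(x² + 4)


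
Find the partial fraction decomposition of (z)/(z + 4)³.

(z) = A(z + 4)² + B(z + 4) + C. At z = -4: C = 1·(-4) + 0 = -4. Coefficients: A = 0, B = 1
Result: 1/(z + 4)² - 4/(z + 4)³


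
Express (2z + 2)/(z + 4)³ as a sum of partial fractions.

(2z + 2) = α(z + 4)² + β(z + 4) + γ. At z = -4: γ = 2·(-4) + 2 = -6. Coefficients: α = 0, β = 2
Result: 2/(z + 4)² - 6/(z + 4)³


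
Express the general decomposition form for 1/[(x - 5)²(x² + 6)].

Repeated linear + quadratic: A/(x - 5) + B/(x - 5)² + (Cx + D)/(x² + 6)


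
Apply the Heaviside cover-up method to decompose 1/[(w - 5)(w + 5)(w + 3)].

Cover (w - 5), w=5: A = 1/[(5 + 5)(5 + 3)] = 1/80. Cover (w + 5), w=-5: B = 1/[(-5 - 5)(-5 + 3)] = 1/20. Cover (w + 3), w=-3: C = 1/[(-3 - 5)(-3 + 5)] = -1/16.
Result: (1/80)/(w - 5) + (1/20)/(w + 5) - (1/16)/(w + 3)


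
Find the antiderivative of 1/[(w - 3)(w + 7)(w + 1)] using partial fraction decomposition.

Cover-up: P = 1/40, Q = 1/60, R = -1/24. Decomposition: (1/40)/(w - 3) + (1/60)/(w + 7) - (1/24)/(w + 1). Integrate each term: (1/40) ln|(w - 3)| + (1/60) ln|(w + 7)| - (1/24) ln|(w + 1)| + C


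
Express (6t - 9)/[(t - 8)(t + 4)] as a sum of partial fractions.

At t=8: P = (6·8 - 9)/(8 + 4) = 13/4. At t=-4: Q = (6·(-4) - 9)/(-4 - 8) = 11/4
Result: (13/4)/(t - 8) + (11/4)/(t + 4)


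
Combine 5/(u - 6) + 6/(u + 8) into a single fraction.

Common denominator (u - 6)(u + 8). Numerator: 5(u + 8) + 6(u - 6) = (5u + 40) + (6u - 36) = 11u + 4
Result: (11u + 4)/[(u - 6)(u + 8)]


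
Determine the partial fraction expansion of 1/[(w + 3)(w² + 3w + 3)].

Cover-up at w = -3: P = 1/((-3)² + 3·(-3) + 3) = 1/3. Then Q = -P = -1/3, R = -P·(3 - 3) = 0
Result: (1/3)/(w + 3) - ((1/3)w)/(w² + 3w + 3)


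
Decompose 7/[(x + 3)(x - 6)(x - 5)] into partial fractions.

Using cover-up method: A = 7/72, B = 7/9, C = -7/8
Result: (7/72)/(x + 3) + (7/9)/(x - 6) - (7/8)/(x - 5)


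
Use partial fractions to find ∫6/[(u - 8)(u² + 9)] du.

Cover-up at u=8: A = 6/(8²+9) = 6/73. Coeff matching: B = -6/73, C = -48/73. Decomposition: (6/73)/(u - 8) - ((6/73)u + 48/73)/(u² + 9). Integrate: linear → ln, quadratic → (1/2)ln + arctan: (6/73) ln|(u - 8)| - (3/73) ln(u² + 9) - (16/73) arctan(u/3) + C


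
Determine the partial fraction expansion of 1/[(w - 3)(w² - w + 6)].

Cover-up at w = 3: P = 1/(3² - 1·3 + 6) = 1/12. Then Q = -P = -1/12, R = -P·(-1 + 3) = -1/6
Result: (1/12)/(w - 3) - ((1/12)w + 1/6)/(w² - w + 6)


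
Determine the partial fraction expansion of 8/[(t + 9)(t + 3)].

8/(t + 9)(t + 3) = A/(t + 9) + B/(t + 3). A = 8/(-9 + 3) = -4/3, B = 8/(-3 + 9) = 4/3
Result: (-4/3)/(t + 9) + (4/3)/(t + 3)


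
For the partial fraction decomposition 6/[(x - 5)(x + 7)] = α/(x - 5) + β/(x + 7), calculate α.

Cover-up at x = 5: α = 6/(5 + 7) = 6/12 = 1/2


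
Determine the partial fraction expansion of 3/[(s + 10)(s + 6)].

3/(s + 10)(s + 6) = A/(s + 10) + B/(s + 6). A = 3/(-10 + 6) = -3/4, B = 3/(-6 + 10) = 3/4
Result: (-3/4)/(s + 10) + (3/4)/(s + 6)


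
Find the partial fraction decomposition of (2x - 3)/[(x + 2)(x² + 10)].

At x=-2: A = (2·(-2) - 3)/((-2)² + 10) = -1/2. B = -A = 1/2, C = 2 - (-2)·A = 1
Result: (-1/2)/(x + 2) + ((1/2)x + 1)/(x² + 10)


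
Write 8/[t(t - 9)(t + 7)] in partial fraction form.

Using cover-up method: A = -8/63, B = 1/18, C = 1/14
Result: (-8/63)/t + (1/18)/(t - 9) + (1/14)/(t + 7)


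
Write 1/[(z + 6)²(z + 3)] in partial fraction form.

Cover-up at z=-3: R = 1/(-3 + 6)² = 1/9. Cover-up at z=-6: Q = 1/(-6 + 3) = -1/3. Comparing z² coeff: P = -R = -1/9
Result: (-1/9)/(z + 6) - (1/3)/(z + 6)² + (1/9)/(z + 3)


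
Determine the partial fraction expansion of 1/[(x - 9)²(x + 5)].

Cover-up at x=-5: C = 1/(-5 - 9)² = 1/196. Cover-up at x=9: B = 1/(9 + 5) = 1/14. Comparing x² coeff: A = -C = -1/196
Result: (-1/196)/(x - 9) + (1/14)/(x - 9)² + (1/196)/(x + 5)


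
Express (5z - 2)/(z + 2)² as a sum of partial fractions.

(5z - 2) = A(z + 2) + B. At z = -2: B = 5·(-2) - 2 = -12. Coeff of z: A = 5
Result: 5/(z + 2) - 12/(z + 2)²


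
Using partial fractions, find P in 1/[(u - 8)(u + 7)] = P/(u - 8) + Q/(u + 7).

Cover-up at u = 8: P = 1/(8 + 7) = 1/15


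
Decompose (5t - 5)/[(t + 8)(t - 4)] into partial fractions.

At t=-8: A = (5·(-8) - 5)/(-8 - 4) = 15/4. At t=4: B = (5·4 - 5)/(4 + 8) = 5/4
Result: (15/4)/(t + 8) + (5/4)/(t - 4)


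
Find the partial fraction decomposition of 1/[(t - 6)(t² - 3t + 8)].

Cover-up at t = 6: A = 1/(6² - 3·6 + 8) = 1/26. Then B = -A = -1/26, C = -A·(-3 + 6) = -3/26
Result: (1/26)/(t - 6) - ((1/26)t + 3/26)/(t² - 3t + 8)


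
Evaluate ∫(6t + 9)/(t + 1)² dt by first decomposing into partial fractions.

Decompose: P = 6, Q = 6·(-1) + 9 = 3, so (6t + 9)/(t + 1)² = 6/(t + 1) + 3/(t + 1)². Integrate: ∫ P/(t + 1) dt = 6 ln|(t + 1)|; ∫ Q/(t + 1)² dt = -3/(t + 1). Sum: 6 ln|(t + 1)| - 3/(t + 1) + C


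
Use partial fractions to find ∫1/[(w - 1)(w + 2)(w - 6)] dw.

Cover-up: A = -1/15, B = 1/24, C = 1/40. Decomposition: (-1/15)/(w - 1) + (1/24)/(w + 2) + (1/40)/(w - 6). Integrate each term: (-1/15) ln|(w - 1)| + (1/24) ln|(w + 2)| + (1/40) ln|(w - 6)| + C


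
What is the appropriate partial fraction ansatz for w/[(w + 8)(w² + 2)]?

Linear + irreducible quadratic: P/(w + 8) + (Qw + R)/(w² + 2)


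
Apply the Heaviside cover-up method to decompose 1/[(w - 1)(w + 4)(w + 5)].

Cover (w - 1), w=1: A = 1/[(1 + 4)(1 + 5)] = 1/30. Cover (w + 4), w=-4: B = 1/[(-4 - 1)(-4 + 5)] = -1/5. Cover (w + 5), w=-5: C = 1/[(-5 - 1)(-5 + 4)] = 1/6.
Result: (1/30)/(w - 1) - (1/5)/(w + 4) + (1/6)/(w + 5)


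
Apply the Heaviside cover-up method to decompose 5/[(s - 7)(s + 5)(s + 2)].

Cover (s - 7), s=7: A = 5/[(7 + 5)(7 + 2)] = 5/108. Cover (s + 5), s=-5: B = 5/[(-5 - 7)(-5 + 2)] = 5/36. Cover (s + 2), s=-2: C = 5/[(-2 - 7)(-2 + 5)] = -5/27.
Result: (5/108)/(s - 7) + (5/36)/(s + 5) - (5/27)/(s + 2)


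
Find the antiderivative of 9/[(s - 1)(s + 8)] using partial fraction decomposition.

Decompose: 9/[(s - 1)(s + 8)] = 1/(s - 1) - 1/(s + 8). Integrate each term: ln|(s - 1)| - ln|(s + 8)| + C


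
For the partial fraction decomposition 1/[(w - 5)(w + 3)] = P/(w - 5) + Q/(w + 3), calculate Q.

Cover-up at w = -3: Q = 1/(-3 - 5) = -1/8


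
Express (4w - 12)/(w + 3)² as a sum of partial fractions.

(4w - 12) = P(w + 3) + Q. At w = -3: Q = 4·(-3) - 12 = -24. Coeff of w: P = 4
Result: 4/(w + 3) - 24/(w + 3)²


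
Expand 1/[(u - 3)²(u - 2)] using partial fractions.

Cover-up at u=2: γ = 1/(2 - 3)² = 1. Cover-up at u=3: β = 1/(3 - 2) = 1. Comparing u² coeff: α = -γ = -1
Result: -1/(u - 3) + 1/(u - 3)² + 1/(u - 2)


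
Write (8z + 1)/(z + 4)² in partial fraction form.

(8z + 1) = P(z + 4) + Q. At z = -4: Q = 8·(-4) + 1 = -31. Coeff of z: P = 8
Result: 8/(z + 4) - 31/(z + 4)²


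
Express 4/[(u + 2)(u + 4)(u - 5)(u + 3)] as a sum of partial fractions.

Using Heaviside cover-up: (-2/7)/(u + 2) - (2/9)/(u + 4) + (1/126)/(u - 5) + (1/2)/(u + 3)


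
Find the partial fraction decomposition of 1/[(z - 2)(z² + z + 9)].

Cover-up at z = 2: A = 1/(2² + 1·2 + 9) = 1/15. Then B = -A = -1/15, C = -A·(1 + 2) = -1/5
Result: (1/15)/(z - 2) - ((1/15)z + 1/5)/(z² + z + 9)


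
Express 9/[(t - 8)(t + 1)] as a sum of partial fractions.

9/(t - 8)(t + 1) = P/(t - 8) + Q/(t + 1). P = 9/(8 + 1) = 1, Q = 9/(-1 - 8) = -1
Result: 1/(t - 8) - 1/(t + 1)


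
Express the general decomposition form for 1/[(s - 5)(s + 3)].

Distinct linear factors: P/(s - 5) + Q/(s + 3)


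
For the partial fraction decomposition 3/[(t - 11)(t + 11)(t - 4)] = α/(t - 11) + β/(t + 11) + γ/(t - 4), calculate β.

Cover-up at t = -11: β = 3/[(-11 - 11)(-11 - 4)] = 3/[(-22)(-15)] = 3/330 = 1/110


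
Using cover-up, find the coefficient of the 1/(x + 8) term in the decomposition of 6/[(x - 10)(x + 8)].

Cover (x + 8), set x=-8: 6/((x - 10) at x=-8) = 6/(-18) = -1/3


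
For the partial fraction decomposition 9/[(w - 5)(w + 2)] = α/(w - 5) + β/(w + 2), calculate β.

Cover-up at w = -2: β = 9/(-2 - 5) = -9/7


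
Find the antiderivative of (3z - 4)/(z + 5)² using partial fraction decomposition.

Decompose: A = 3, B = 3·(-5) - 4 = -19, so (3z - 4)/(z + 5)² = 3/(z + 5) - 19/(z + 5)². Integrate: ∫ A/(z + 5) dz = 3 ln|(z + 5)|; ∫ B/(z + 5)² dz = 19/(z + 5). Sum: 3 ln|(z + 5)| + 19/(z + 5) + C


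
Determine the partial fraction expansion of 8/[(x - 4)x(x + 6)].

Using cover-up method: α = 1/5, β = -1/3, γ = 2/15
Result: (1/5)/(x - 4) - (1/3)/x + (2/15)/(x + 6)


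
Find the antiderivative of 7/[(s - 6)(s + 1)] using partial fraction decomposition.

Decompose: 7/[(s - 6)(s + 1)] = 1/(s - 6) - 1/(s + 1). Integrate each term: ln|(s - 6)| - ln|(s + 1)| + C


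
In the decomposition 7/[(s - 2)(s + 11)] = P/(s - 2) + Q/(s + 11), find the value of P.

Cover-up at s = 2: P = 7/(2 + 11) = 7/13


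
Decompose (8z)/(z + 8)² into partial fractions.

(8z) = P(z + 8) + Q. At z = -8: Q = 8·(-8) + 0 = -64. Coeff of z: P = 8
Result: 8/(z + 8) - 64/(z + 8)²


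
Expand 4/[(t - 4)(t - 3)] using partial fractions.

4/(t - 4)(t - 3) = A/(t - 4) + B/(t - 3). A = 4/(4 - 3) = 4, B = 4/(3 - 4) = -4
Result: 4/(t - 4) - 4/(t - 3)


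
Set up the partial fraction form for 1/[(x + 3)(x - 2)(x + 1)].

Three distinct linear factors: P/(x + 3) + Q/(x - 2) + R/(x + 1)


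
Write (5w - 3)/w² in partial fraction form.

(5w - 3) = Aw + B. At w = 0: B = 5·0 - 3 = -3. Coeff of w: A = 5
Result: 5/w - 3/w²


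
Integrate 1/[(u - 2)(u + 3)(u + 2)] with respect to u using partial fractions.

Cover-up: A = 1/20, B = 1/5, C = -1/4. Decomposition: (1/20)/(u - 2) + (1/5)/(u + 3) - (1/4)/(u + 2). Integrate each term: (1/20) ln|(u - 2)| + (1/5) ln|(u + 3)| - (1/4) ln|(u + 2)| + C


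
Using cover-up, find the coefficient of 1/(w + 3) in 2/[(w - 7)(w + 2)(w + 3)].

Cover (w + 3), set w=-3: 2/[(-3 - 7)(-3 + 2)] = 1/5


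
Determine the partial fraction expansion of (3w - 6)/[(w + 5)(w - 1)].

At w=-5: A = (3·(-5) - 6)/(-5 - 1) = 7/2. At w=1: B = (3·1 - 6)/(1 + 5) = -1/2
Result: (7/2)/(w + 5) - (1/2)/(w - 1)


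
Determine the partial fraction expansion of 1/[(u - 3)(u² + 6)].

Cover-up at u = 3: A = 1/(3² + 6) = 1/15. Then B = -A = -1/15, C = -A·(0 + 3) = -1/5
Result: (1/15)/(u - 3) - ((1/15)u + 1/5)/(u² + 6)


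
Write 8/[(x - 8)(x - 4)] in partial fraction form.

8/(x - 8)(x - 4) = P/(x - 8) + Q/(x - 4). P = 8/(8 - 4) = 2, Q = 8/(4 - 8) = -2
Result: 2/(x - 8) - 2/(x - 4)


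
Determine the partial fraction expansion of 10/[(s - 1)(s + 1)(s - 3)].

Using cover-up method: A = -5/2, B = 5/4, C = 5/4
Result: (-5/2)/(s - 1) + (5/4)/(s + 1) + (5/4)/(s - 3)


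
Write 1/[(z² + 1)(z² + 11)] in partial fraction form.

Coefficient matching gives P = R = 0, Q = 1/(11-1) = 1/10, S = -Q = -1/10
Result: (1/10)/(z² + 1) - (1/10)/(z² + 11)


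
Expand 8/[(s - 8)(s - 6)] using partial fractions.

8/(s - 8)(s - 6) = A/(s - 8) + B/(s - 6). A = 8/(8 - 6) = 4, B = 8/(6 - 8) = -4
Result: 4/(s - 8) - 4/(s - 6)


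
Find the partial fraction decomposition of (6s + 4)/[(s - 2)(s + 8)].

At s=2: α = (6·2 + 4)/(2 + 8) = 8/5. At s=-8: β = (6·(-8) + 4)/(-8 - 2) = 22/5
Result: (8/5)/(s - 2) + (22/5)/(s + 8)


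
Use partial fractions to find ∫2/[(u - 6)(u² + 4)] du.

Cover-up at u=6: α = 2/(6²+4) = 1/20. Coeff matching: β = -1/20, γ = -3/10. Decomposition: (1/20)/(u - 6) - ((1/20)u + 3/10)/(u² + 4). Integrate: linear → ln, quadratic → (1/2)ln + arctan: (1/20) ln|(u - 6)| - (1/40) ln(u² + 4) - (3/20) arctan(u/2) + C


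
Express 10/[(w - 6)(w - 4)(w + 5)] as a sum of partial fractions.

Using cover-up method: P = 5/11, Q = -5/9, R = 10/99
Result: (5/11)/(w - 6) - (5/9)/(w - 4) + (10/99)/(w + 5)


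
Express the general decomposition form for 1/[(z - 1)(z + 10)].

Distinct linear factors: α/(z - 1) + β/(z + 10)


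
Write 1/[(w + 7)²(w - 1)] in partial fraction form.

Cover-up at w=1: R = 1/(1 + 7)² = 1/64. Cover-up at w=-7: Q = 1/(-7 - 1) = -1/8. Comparing w² coeff: P = -R = -1/64
Result: (-1/64)/(w + 7) - (1/8)/(w + 7)² + (1/64)/(w - 1)


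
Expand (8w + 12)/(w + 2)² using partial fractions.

(8w + 12) = α(w + 2) + β. At w = -2: β = 8·(-2) + 12 = -4. Coeff of w: α = 8
Result: 8/(w + 2) - 4/(w + 2)²


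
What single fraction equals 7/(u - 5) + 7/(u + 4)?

Common denominator (u - 5)(u + 4). Numerator: 7(u + 4) + 7(u - 5) = (7u + 28) + (7u - 35) = 14u - 7
Result: (14u - 7)/[(u - 5)(u + 4)]


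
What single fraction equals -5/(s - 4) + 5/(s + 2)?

Common denominator (s - 4)(s + 2). Numerator: -5(s + 2) + 5(s - 4) = (-5s - 10) + (5s - 20) = -30
Result: (-30)/[(s - 4)(s + 2)]


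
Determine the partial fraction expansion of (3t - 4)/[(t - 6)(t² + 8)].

At t=6: P = (3·6 - 4)/(6² + 8) = 7/22. Q = -P = -7/22, R = 3 - 6·P = 12/11
Result: (7/22)/(t - 6) - ((7/22)t - 12/11)/(t² + 8)


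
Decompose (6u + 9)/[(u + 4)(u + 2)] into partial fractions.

At u=-4: A = (6·(-4) + 9)/(-4 + 2) = 15/2. At u=-2: B = (6·(-2) + 9)/(-2 + 4) = -3/2
Result: (15/2)/(u + 4) - (3/2)/(u + 2)


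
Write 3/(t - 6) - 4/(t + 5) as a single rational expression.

Common denominator (t - 6)(t + 5). Numerator: 3(t + 5) - 4(t - 6) = (3t + 15) - (4t - 24) = -t + 39
Result: (-t + 39)/[(t - 6)(t + 5)]


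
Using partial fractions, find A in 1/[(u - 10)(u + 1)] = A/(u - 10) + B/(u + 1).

Cover-up at u = 10: A = 1/(10 + 1) = 1/11


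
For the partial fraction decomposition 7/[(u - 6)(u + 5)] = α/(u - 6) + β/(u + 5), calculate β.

Cover-up at u = -5: β = 7/(-5 - 6) = -7/11


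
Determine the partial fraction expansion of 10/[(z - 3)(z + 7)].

10/(z - 3)(z + 7) = A/(z - 3) + B/(z + 7). A = 10/(3 + 7) = 1, B = 10/(-7 - 3) = -1
Result: 1/(z - 3) - 1/(z + 7)


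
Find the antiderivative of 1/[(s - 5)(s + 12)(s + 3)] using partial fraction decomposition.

Cover-up: P = 1/136, Q = 1/153, R = -1/72. Decomposition: (1/136)/(s - 5) + (1/153)/(s + 12) - (1/72)/(s + 3). Integrate each term: (1/136) ln|(s - 5)| + (1/153) ln|(s + 12)| - (1/72) ln|(s + 3)| + C


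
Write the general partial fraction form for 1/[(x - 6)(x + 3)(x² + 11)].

Two linear + quadratic: α/(x - 6) + β/(x + 3) + (γx + δ)/(x² + 11)


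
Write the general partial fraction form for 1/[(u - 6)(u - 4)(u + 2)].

Three distinct linear factors: α/(u - 6) + β/(u - 4) + γ/(u + 2)


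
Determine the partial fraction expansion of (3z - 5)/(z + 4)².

(3z - 5) = A(z + 4) + B. At z = -4: B = 3·(-4) - 5 = -17. Coeff of z: A = 3
Result: 3/(z + 4) - 17/(z + 4)²


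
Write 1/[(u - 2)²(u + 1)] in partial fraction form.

Cover-up at u=-1: R = 1/(-1 - 2)² = 1/9. Cover-up at u=2: Q = 1/(2 + 1) = 1/3. Comparing u² coeff: P = -R = -1/9
Result: (-1/9)/(u - 2) + (1/3)/(u - 2)² + (1/9)/(u + 1)


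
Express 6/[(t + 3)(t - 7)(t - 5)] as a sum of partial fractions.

Using cover-up method: A = 3/40, B = 3/10, C = -3/8
Result: (3/40)/(t + 3) + (3/10)/(t - 7) - (3/8)/(t - 5)


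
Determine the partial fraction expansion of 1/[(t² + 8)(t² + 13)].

Coefficient matching gives P = R = 0, Q = 1/(13-8) = 1/5, S = -Q = -1/5
Result: (1/5)/(t² + 8) - (1/5)/(t² + 13)


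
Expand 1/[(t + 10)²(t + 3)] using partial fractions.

Cover-up at t=-3: C = 1/(-3 + 10)² = 1/49. Cover-up at t=-10: B = 1/(-10 + 3) = -1/7. Comparing t² coeff: A = -C = -1/49
Result: (-1/49)/(t + 10) - (1/7)/(t + 10)² + (1/49)/(t + 3)


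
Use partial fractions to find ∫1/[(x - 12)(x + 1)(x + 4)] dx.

Cover-up: P = 1/208, Q = -1/39, R = 1/48. Decomposition: (1/208)/(x - 12) - (1/39)/(x + 1) + (1/48)/(x + 4). Integrate each term: (1/208) ln|(x - 12)| - (1/39) ln|(x + 1)| + (1/48) ln|(x + 4)| + C


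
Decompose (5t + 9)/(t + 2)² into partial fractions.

(5t + 9) = α(t + 2) + β. At t = -2: β = 5·(-2) + 9 = -1. Coeff of t: α = 5
Result: 5/(t + 2) - 1/(t + 2)²


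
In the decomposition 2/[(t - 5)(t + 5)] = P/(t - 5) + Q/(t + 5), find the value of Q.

Cover-up at t = -5: Q = 2/(-5 - 5) = -2/10 = -1/5


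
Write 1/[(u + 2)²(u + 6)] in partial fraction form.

Cover-up at u=-6: R = 1/(-6 + 2)² = 1/16. Cover-up at u=-2: Q = 1/(-2 + 6) = 1/4. Comparing u² coeff: P = -R = -1/16
Result: (-1/16)/(u + 2) + (1/4)/(u + 2)² + (1/16)/(u + 6)


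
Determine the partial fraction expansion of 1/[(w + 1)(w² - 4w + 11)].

Cover-up at w = -1: P = 1/((-1)² - 4·(-1) + 11) = 1/16. Then Q = -P = -1/16, R = -P·(-4 - 1) = 5/16
Result: (1/16)/(w + 1) - ((1/16)w - 5/16)/(w² - 4w + 11)


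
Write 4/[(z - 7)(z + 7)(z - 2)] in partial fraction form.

Using cover-up method: A = 2/35, B = 2/63, C = -4/45
Result: (2/35)/(z - 7) + (2/63)/(z + 7) - (4/45)/(z - 2)


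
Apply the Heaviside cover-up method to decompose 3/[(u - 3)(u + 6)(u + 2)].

Cover (u - 3), u=3: α = 3/[(3 + 6)(3 + 2)] = 1/15. Cover (u + 6), u=-6: β = 3/[(-6 - 3)(-6 + 2)] = 1/12. Cover (u + 2), u=-2: γ = 3/[(-2 - 3)(-2 + 6)] = -3/20.
Result: (1/15)/(u - 3) + (1/12)/(u + 6) - (3/20)/(u + 2)


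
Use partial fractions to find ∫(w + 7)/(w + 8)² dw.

Decompose: α = 1, β = 1·(-8) + 7 = -1, so (w + 7)/(w + 8)² = 1/(w + 8) - 1/(w + 8)². Integrate: ∫ α/(w + 8) dw = ln|(w + 8)|; ∫ β/(w + 8)² dw = 1/(w + 8). Sum: ln|(w + 8)| + 1/(w + 8) + C


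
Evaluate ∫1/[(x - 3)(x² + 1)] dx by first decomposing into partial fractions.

Cover-up at x=3: A = 1/(3²+1) = 1/10. Coeff matching: B = -1/10, C = -3/10. Decomposition: (1/10)/(x - 3) - ((1/10)x + 3/10)/(x² + 1). Integrate: linear → ln, quadratic → (1/2)ln + arctan: (1/10) ln|(x - 3)| - (1/20) ln(x² + 1) - (3/10) arctan(x) + C


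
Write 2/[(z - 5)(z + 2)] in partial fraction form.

2/(z - 5)(z + 2) = A/(z - 5) + B/(z + 2). A = 2/(5 + 2) = 2/7, B = 2/(-2 - 5) = -2/7
Result: (2/7)/(z - 5) - (2/7)/(z + 2)


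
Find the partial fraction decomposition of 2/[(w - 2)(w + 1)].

2/(w - 2)(w + 1) = P/(w - 2) + Q/(w + 1). P = 2/(2 + 1) = 2/3, Q = 2/(-1 - 2) = -2/3
Result: (2/3)/(w - 2) - (2/3)/(w + 1)


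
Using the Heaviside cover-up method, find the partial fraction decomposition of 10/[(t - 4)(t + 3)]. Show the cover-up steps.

Cover (t - 4): set t=4, get α = 10/(4 + 3) = 10/7. Cover (t + 3): set t=-3, get β = 10/(-3 - 4) = -10/7.
Result: (10/7)/(t - 4) - (10/7)/(t + 3)


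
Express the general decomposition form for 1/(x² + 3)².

Repeated quadratic factor: (αx + β)/(x² + 3) + (γx + δ)/(x² + 3)²


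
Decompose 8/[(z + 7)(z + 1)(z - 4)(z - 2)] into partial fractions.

Using Heaviside cover-up: (-4/297)/(z + 7) + (4/45)/(z + 1) + (4/55)/(z - 4) - (4/27)/(z - 2)


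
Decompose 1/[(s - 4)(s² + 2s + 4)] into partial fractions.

Cover-up at s = 4: P = 1/(4² + 2·4 + 4) = 1/28. Then Q = -P = -1/28, R = -P·(2 + 4) = -3/14
Result: (1/28)/(s - 4) - ((1/28)s + 3/14)/(s² + 2s + 4)


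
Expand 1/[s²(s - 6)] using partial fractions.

Cover-up at s=6: R = 1/(6 - 0)² = 1/36. Cover-up at s=0: Q = 1/(0 - 6) = -1/6. Comparing s² coeff: P = -R = -1/36
Result: (-1/36)/s - (1/6)/s² + (1/36)/(s - 6)


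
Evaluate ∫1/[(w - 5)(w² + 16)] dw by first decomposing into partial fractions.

Cover-up at w=5: α = 1/(5²+16) = 1/41. Coeff matching: β = -1/41, γ = -5/41. Decomposition: (1/41)/(w - 5) - ((1/41)w + 5/41)/(w² + 16). Integrate: linear → ln, quadratic → (1/2)ln + arctan: (1/41) ln|(w - 5)| - (1/82) ln(w² + 16) - (5/164) arctan(w/4) + C


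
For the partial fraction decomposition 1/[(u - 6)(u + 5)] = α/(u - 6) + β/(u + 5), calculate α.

Cover-up at u = 6: α = 1/(6 + 5) = 1/11


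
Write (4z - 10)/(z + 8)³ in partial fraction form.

(4z - 10) = P(z + 8)² + Q(z + 8) + R. At z = -8: R = 4·(-8) - 10 = -42. Coefficients: P = 0, Q = 4
Result: 4/(z + 8)² - 42/(z + 8)³


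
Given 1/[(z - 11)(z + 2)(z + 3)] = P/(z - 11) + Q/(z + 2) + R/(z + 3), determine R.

Cover-up at z = -3: R = 1/[(-3 - 11)(-3 + 2)] = 1/[(-14)(-1)] = 1/14


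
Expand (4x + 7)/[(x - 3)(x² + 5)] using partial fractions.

At x=3: P = (4·3 + 7)/(3² + 5) = 19/14. Q = -P = -19/14, R = 4 - 3·P = -1/14
Result: (19/14)/(x - 3) - ((19/14)x + 1/14)/(x² + 5)


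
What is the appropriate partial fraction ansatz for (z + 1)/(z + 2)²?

Repeated linear factor: α/(z + 2) + β/(z + 2)²


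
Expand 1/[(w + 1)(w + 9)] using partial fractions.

1/(w + 1)(w + 9) = P/(w + 1) + Q/(w + 9). P = 1/(-1 + 9) = 1/8, Q = 1/(-9 + 1) = -1/8
Result: (1/8)/(w + 1) - (1/8)/(w + 9)


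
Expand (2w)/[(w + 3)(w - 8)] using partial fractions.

At w=-3: A = (2·(-3) + 0)/(-3 - 8) = 6/11. At w=8: B = (2·8 + 0)/(8 + 3) = 16/11
Result: (6/11)/(w + 3) + (16/11)/(w - 8)


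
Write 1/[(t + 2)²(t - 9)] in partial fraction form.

Cover-up at t=9: γ = 1/(9 + 2)² = 1/121. Cover-up at t=-2: β = 1/(-2 - 9) = -1/11. Comparing t² coeff: α = -γ = -1/121
Result: (-1/121)/(t + 2) - (1/11)/(t + 2)² + (1/121)/(t - 9)


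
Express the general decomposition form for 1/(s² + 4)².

Repeated quadratic factor: (αs + β)/(s² + 4) + (γs + δ)/(s² + 4)²


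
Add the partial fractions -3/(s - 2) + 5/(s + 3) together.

Common denominator (s - 2)(s + 3). Numerator: -3(s + 3) + 5(s - 2) = (-3s - 9) + (5s - 10) = 2s - 19
Result: (2s - 19)/[(s - 2)(s + 3)]


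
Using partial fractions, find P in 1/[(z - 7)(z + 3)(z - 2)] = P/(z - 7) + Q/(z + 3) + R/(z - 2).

Cover-up at z = 7: P = 1/[(7 + 3)(7 - 2)] = 1/[(10)(5)] = 1/50


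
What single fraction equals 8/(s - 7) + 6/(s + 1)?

Common denominator (s - 7)(s + 1). Numerator: 8(s + 1) + 6(s - 7) = (8s + 8) + (6s - 42) = 14s - 34
Result: (14s - 34)/[(s - 7)(s + 1)]


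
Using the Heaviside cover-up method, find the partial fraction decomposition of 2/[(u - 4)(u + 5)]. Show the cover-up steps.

Cover (u - 4): set u=4, get P = 2/(4 + 5) = 2/9. Cover (u + 5): set u=-5, get Q = 2/(-5 - 4) = -2/9.
Result: (2/9)/(u - 4) - (2/9)/(u + 5)


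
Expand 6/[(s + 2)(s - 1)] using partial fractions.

6/(s + 2)(s - 1) = P/(s + 2) + Q/(s - 1). P = 6/(-2 - 1) = -2, Q = 6/(1 + 2) = 2
Result: -2/(s + 2) + 2/(s - 1)


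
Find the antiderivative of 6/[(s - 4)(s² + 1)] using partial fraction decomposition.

Cover-up at s=4: α = 6/(4²+1) = 6/17. Coeff matching: β = -6/17, γ = -24/17. Decomposition: (6/17)/(s - 4) - ((6/17)s + 24/17)/(s² + 1). Integrate: linear → ln, quadratic → (1/2)ln + arctan: (6/17) ln|(s - 4)| - (3/17) ln(s² + 1) - (24/17) arctan(s) + C


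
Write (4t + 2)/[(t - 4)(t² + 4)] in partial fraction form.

At t=4: P = (4·4 + 2)/(4² + 4) = 9/10. Q = -P = -9/10, R = 4 - 4·P = 2/5
Result: (9/10)/(t - 4) - ((9/10)t - 2/5)/(t² + 4)


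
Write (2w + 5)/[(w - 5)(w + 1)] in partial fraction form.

At w=5: P = (2·5 + 5)/(5 + 1) = 5/2. At w=-1: Q = (2·(-1) + 5)/(-1 - 5) = -1/2
Result: (5/2)/(w - 5) - (1/2)/(w + 1)


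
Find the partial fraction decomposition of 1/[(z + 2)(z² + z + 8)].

Cover-up at z = -2: A = 1/((-2)² + 1·(-2) + 8) = 1/10. Then B = -A = -1/10, C = -A·(1 - 2) = 1/10
Result: (1/10)/(z + 2) - ((1/10)z - 1/10)/(z² + z + 8)


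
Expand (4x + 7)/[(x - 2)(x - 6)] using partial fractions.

At x=2: α = (4·2 + 7)/(2 - 6) = -15/4. At x=6: β = (4·6 + 7)/(6 - 2) = 31/4
Result: (-15/4)/(x - 2) + (31/4)/(x - 6)


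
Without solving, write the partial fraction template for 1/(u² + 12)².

Repeated quadratic factor: (αu + β)/(u² + 12) + (γu + δ)/(u² + 12)²


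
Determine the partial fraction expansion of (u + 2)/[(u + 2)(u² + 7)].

At u=-2: P = (1·(-2) + 2)/((-2)² + 7) = 0. Q = -P = 0, R = 1 - (-2)·P = 1
Result: (1)/(u² + 7)


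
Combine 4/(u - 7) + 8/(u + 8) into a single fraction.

Common denominator (u - 7)(u + 8). Numerator: 4(u + 8) + 8(u - 7) = (4u + 32) + (8u - 56) = 12u - 24
Result: (12u - 24)/[(u - 7)(u + 8)]


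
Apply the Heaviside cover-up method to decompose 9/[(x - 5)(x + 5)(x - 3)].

Cover (x - 5), x=5: P = 9/[(5 + 5)(5 - 3)] = 9/20. Cover (x + 5), x=-5: Q = 9/[(-5 - 5)(-5 - 3)] = 9/80. Cover (x - 3), x=3: R = 9/[(3 - 5)(3 + 5)] = -9/16.
Result: (9/20)/(x - 5) + (9/80)/(x + 5) - (9/16)/(x - 3)


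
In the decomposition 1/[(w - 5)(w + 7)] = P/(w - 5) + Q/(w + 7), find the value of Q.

Cover-up at w = -7: Q = 1/(-7 - 5) = -1/12


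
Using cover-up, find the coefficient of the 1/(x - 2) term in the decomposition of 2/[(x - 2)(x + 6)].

Cover (x - 2), set x=2: 2/((x + 6) at x=2) = 2/(8) = 1/4


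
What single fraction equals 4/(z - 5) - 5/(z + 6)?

Common denominator (z - 5)(z + 6). Numerator: 4(z + 6) - 5(z - 5) = (4z + 24) - (5z - 25) = -z + 49
Result: (-z + 49)/[(z - 5)(z + 6)]


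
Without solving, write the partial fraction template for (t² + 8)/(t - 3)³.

Repeated linear factor (power 3): P/(t - 3) + Q/(t - 3)² + R/(t - 3)³


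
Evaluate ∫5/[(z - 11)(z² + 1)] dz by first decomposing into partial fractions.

Cover-up at z=11: P = 5/(11²+1) = 5/122. Coeff matching: Q = -5/122, R = -55/122. Decomposition: (5/122)/(z - 11) - ((5/122)z + 55/122)/(z² + 1). Integrate: linear → ln, quadratic → (1/2)ln + arctan: (5/122) ln|(z - 11)| - (5/244) ln(z² + 1) - (55/122) arctan(z) + C


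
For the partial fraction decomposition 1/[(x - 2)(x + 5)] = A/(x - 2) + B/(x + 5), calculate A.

Cover-up at x = 2: A = 1/(2 + 5) = 1/7


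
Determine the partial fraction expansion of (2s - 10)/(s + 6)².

(2s - 10) = P(s + 6) + Q. At s = -6: Q = 2·(-6) - 10 = -22. Coeff of s: P = 2
Result: 2/(s + 6) - 22/(s + 6)²


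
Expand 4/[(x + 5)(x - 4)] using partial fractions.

4/(x + 5)(x - 4) = A/(x + 5) + B/(x - 4). A = 4/(-5 - 4) = -4/9, B = 4/(4 + 5) = 4/9
Result: (-4/9)/(x + 5) + (4/9)/(x - 4)


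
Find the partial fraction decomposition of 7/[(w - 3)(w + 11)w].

Using cover-up method: P = 1/6, Q = 1/22, R = -7/33
Result: (1/6)/(w - 3) + (1/22)/(w + 11) - (7/33)/w


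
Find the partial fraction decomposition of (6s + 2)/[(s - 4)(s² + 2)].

At s=4: P = (6·4 + 2)/(4² + 2) = 13/9. Q = -P = -13/9, R = 6 - 4·P = 2/9
Result: (13/9)/(s - 4) - ((13/9)s - 2/9)/(s² + 2)


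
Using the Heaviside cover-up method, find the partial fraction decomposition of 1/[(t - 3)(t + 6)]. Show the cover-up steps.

Cover (t - 3): set t=3, get A = 1/(3 + 6) = 1/9. Cover (t + 6): set t=-6, get B = 1/(-6 - 3) = -1/9.
Result: (1/9)/(t - 3) - (1/9)/(t + 6)


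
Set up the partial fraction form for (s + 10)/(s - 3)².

Repeated linear factor: A/(s - 3) + B/(s - 3)²


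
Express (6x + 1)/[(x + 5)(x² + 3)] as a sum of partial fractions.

At x=-5: P = (6·(-5) + 1)/((-5)² + 3) = -29/28. Q = -P = 29/28, R = 6 - (-5)·P = 23/28
Result: (-29/28)/(x + 5) + ((29/28)x + 23/28)/(x² + 3)


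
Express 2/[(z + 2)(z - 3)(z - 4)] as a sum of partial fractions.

Using cover-up method: P = 1/15, Q = -2/5, R = 1/3
Result: (1/15)/(z + 2) - (2/5)/(z - 3) + (1/3)/(z - 4)


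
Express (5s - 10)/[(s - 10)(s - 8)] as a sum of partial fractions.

At s=10: A = (5·10 - 10)/(10 - 8) = 20. At s=8: B = (5·8 - 10)/(8 - 10) = -15
Result: 20/(s - 10) - 15/(s - 8)


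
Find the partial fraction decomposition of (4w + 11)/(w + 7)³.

(4w + 11) = A(w + 7)² + B(w + 7) + C. At w = -7: C = 4·(-7) + 11 = -17. Coefficients: A = 0, B = 4
Result: 4/(w + 7)² - 17/(w + 7)³


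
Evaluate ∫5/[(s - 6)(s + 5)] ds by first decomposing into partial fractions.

Decompose: 5/[(s - 6)(s + 5)] = (5/11)/(s - 6) - (5/11)/(s + 5). Integrate each term: (5/11) ln|(s - 6)| - (5/11) ln|(s + 5)| + C


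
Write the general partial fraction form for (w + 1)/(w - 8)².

Repeated linear factor: P/(w - 8) + Q/(w - 8)²


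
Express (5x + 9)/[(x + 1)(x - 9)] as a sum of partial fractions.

At x=-1: P = (5·(-1) + 9)/(-1 - 9) = -2/5. At x=9: Q = (5·9 + 9)/(9 + 1) = 27/5
Result: (-2/5)/(x + 1) + (27/5)/(x - 9)


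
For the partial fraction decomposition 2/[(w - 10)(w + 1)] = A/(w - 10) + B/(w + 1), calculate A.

Cover-up at w = 10: A = 2/(10 + 1) = 2/11


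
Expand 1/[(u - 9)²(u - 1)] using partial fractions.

Cover-up at u=1: R = 1/(1 - 9)² = 1/64. Cover-up at u=9: Q = 1/(9 - 1) = 1/8. Comparing u² coeff: P = -R = -1/64
Result: (-1/64)/(u - 9) + (1/8)/(u - 9)² + (1/64)/(u - 1)


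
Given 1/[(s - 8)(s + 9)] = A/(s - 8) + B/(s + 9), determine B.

Cover-up at s = -9: B = 1/(-9 - 8) = -1/17


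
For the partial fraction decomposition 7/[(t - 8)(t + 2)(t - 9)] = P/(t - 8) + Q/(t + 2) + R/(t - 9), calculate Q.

Cover-up at t = -2: Q = 7/[(-2 - 8)(-2 - 9)] = 7/[(-10)(-11)] = 7/110


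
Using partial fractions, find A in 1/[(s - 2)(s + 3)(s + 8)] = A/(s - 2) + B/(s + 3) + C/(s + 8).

Cover-up at s = 2: A = 1/[(2 + 3)(2 + 8)] = 1/[(5)(10)] = 1/50


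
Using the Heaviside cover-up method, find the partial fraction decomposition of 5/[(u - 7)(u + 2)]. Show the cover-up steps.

Cover (u - 7): set u=7, get A = 5/(7 + 2) = 5/9. Cover (u + 2): set u=-2, get B = 5/(-2 - 7) = -5/9.
Result: (5/9)/(u - 7) - (5/9)/(u + 2)


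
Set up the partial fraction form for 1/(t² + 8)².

Repeated quadratic factor: (Pt + Q)/(t² + 8) + (Rt + S)/(t² + 8)²


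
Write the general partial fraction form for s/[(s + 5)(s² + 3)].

Linear + irreducible quadratic: P/(s + 5) + (Qs + R)/(s² + 3)


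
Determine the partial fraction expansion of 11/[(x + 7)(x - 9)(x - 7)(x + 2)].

Using Heaviside cover-up: (-11/1120)/(x + 7) + (1/32)/(x - 9) - (11/252)/(x - 7) + (1/45)/(x + 2)


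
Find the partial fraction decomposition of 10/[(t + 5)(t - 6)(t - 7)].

Using cover-up method: P = 5/66, Q = -10/11, R = 5/6
Result: (5/66)/(t + 5) - (10/11)/(t - 6) + (5/6)/(t - 7)


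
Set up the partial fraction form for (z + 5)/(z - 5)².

Repeated linear factor: A/(z - 5) + B/(z - 5)²


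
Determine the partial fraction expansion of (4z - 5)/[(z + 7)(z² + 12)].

At z=-7: A = (4·(-7) - 5)/((-7)² + 12) = -33/61. B = -A = 33/61, C = 4 - (-7)·A = 13/61
Result: (-33/61)/(z + 7) + ((33/61)z + 13/61)/(z² + 12)


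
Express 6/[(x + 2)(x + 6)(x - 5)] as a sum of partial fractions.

Using cover-up method: α = -3/14, β = 3/22, γ = 6/77
Result: (-3/14)/(x + 2) + (3/22)/(x + 6) + (6/77)/(x - 5)


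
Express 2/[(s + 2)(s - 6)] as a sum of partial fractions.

2/(s + 2)(s - 6) = A/(s + 2) + B/(s - 6). A = 2/(-2 - 6) = -1/4, B = 2/(6 + 2) = 1/4
Result: (-1/4)/(s + 2) + (1/4)/(s - 6)


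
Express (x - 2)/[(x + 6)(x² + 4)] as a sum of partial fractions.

At x=-6: P = (1·(-6) - 2)/((-6)² + 4) = -1/5. Q = -P = 1/5, R = 1 - (-6)·P = -1/5
Result: (-1/5)/(x + 6) + ((1/5)x - 1/5)/(x² + 4)


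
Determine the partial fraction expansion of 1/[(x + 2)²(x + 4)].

Cover-up at x=-4: C = 1/(-4 + 2)² = 1/4. Cover-up at x=-2: B = 1/(-2 + 4) = 1/2. Comparing x² coeff: A = -C = -1/4
Result: (-1/4)/(x + 2) + (1/2)/(x + 2)² + (1/4)/(x + 4)


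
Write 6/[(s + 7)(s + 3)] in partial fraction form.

6/(s + 7)(s + 3) = A/(s + 7) + B/(s + 3). A = 6/(-7 + 3) = -3/2, B = 6/(-3 + 7) = 3/2
Result: (-3/2)/(s + 7) + (3/2)/(s + 3)


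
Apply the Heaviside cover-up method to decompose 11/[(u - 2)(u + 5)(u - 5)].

Cover (u - 2), u=2: α = 11/[(2 + 5)(2 - 5)] = -11/21. Cover (u + 5), u=-5: β = 11/[(-5 - 2)(-5 - 5)] = 11/70. Cover (u - 5), u=5: γ = 11/[(5 - 2)(5 + 5)] = 11/30.
Result: (-11/21)/(u - 2) + (11/70)/(u + 5) + (11/30)/(u - 5)


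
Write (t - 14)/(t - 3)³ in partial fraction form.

(t - 14) = A(t - 3)² + B(t - 3) + C. At t = 3: C = 1·3 - 14 = -11. Coefficients: A = 0, B = 1
Result: 1/(t - 3)² - 11/(t - 3)³


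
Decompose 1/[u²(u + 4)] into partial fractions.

Cover-up at u=-4: R = 1/(-4 - 0)² = 1/16. Cover-up at u=0: Q = 1/(0 + 4) = 1/4. Comparing u² coeff: P = -R = -1/16
Result: (-1/16)/u + (1/4)/u² + (1/16)/(u + 4)


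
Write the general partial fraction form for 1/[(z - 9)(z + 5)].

Distinct linear factors: P/(z - 9) + Q/(z + 5)


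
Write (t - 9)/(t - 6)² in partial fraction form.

(t - 9) = A(t - 6) + B. At t = 6: B = 1·6 - 9 = -3. Coeff of t: A = 1
Result: 1/(t - 6) - 3/(t - 6)²


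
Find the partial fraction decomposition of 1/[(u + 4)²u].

Cover-up at u=0: γ = 1/(0 + 4)² = 1/16. Cover-up at u=-4: β = 1/(-4 - 0) = -1/4. Comparing u² coeff: α = -γ = -1/16
Result: (-1/16)/(u + 4) - (1/4)/(u + 4)² + (1/16)/u


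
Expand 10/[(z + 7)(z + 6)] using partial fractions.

10/(z + 7)(z + 6) = A/(z + 7) + B/(z + 6). A = 10/(-7 + 6) = -10, B = 10/(-6 + 7) = 10
Result: -10/(z + 7) + 10/(z + 6)


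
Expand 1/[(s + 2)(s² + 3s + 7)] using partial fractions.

Cover-up at s = -2: P = 1/((-2)² + 3·(-2) + 7) = 1/5. Then Q = -P = -1/5, R = -P·(3 - 2) = -1/5
Result: (1/5)/(s + 2) - ((1/5)s + 1/5)/(s² + 3s + 7)


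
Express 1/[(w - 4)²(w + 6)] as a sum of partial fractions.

Cover-up at w=-6: C = 1/(-6 - 4)² = 1/100. Cover-up at w=4: B = 1/(4 + 6) = 1/10. Comparing w² coeff: A = -C = -1/100
Result: (-1/100)/(w - 4) + (1/10)/(w - 4)² + (1/100)/(w + 6)


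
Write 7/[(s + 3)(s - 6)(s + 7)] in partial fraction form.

Using cover-up method: α = -7/36, β = 7/117, γ = 7/52
Result: (-7/36)/(s + 3) + (7/117)/(s - 6) + (7/52)/(s + 7)


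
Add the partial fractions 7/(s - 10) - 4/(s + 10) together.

Common denominator (s - 10)(s + 10). Numerator: 7(s + 10) - 4(s - 10) = (7s + 70) - (4s - 40) = 3s + 110
Result: (3s + 110)/[(s - 10)(s + 10)]


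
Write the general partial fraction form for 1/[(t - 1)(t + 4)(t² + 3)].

Two linear + quadratic: A/(t - 1) + B/(t + 4) + (Ct + D)/(t² + 3)


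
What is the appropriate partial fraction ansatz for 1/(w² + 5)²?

Repeated quadratic factor: (Aw + B)/(w² + 5) + (Cw + D)/(w² + 5)²


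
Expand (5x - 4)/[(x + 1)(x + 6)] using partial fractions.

At x=-1: P = (5·(-1) - 4)/(-1 + 6) = -9/5. At x=-6: Q = (5·(-6) - 4)/(-6 + 1) = 34/5
Result: (-9/5)/(x + 1) + (34/5)/(x + 6)


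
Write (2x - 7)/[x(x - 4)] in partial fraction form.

At x=0: A = (2·0 - 7)/(0 - 4) = 7/4. At x=4: B = (2·4 - 7)/(4 - 0) = 1/4
Result: (7/4)/x + (1/4)/(x - 4)


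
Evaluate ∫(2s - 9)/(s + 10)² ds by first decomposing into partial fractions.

Decompose: α = 2, β = 2·(-10) - 9 = -29, so (2s - 9)/(s + 10)² = 2/(s + 10) - 29/(s + 10)². Integrate: ∫ α/(s + 10) ds = 2 ln|(s + 10)|; ∫ β/(s + 10)² ds = 29/(s + 10). Sum: 2 ln|(s + 10)| + 29/(s + 10) + C


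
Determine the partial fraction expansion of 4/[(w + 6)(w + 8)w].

Using cover-up method: A = -1/3, B = 1/4, C = 1/12
Result: (-1/3)/(w + 6) + (1/4)/(w + 8) + (1/12)/w
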